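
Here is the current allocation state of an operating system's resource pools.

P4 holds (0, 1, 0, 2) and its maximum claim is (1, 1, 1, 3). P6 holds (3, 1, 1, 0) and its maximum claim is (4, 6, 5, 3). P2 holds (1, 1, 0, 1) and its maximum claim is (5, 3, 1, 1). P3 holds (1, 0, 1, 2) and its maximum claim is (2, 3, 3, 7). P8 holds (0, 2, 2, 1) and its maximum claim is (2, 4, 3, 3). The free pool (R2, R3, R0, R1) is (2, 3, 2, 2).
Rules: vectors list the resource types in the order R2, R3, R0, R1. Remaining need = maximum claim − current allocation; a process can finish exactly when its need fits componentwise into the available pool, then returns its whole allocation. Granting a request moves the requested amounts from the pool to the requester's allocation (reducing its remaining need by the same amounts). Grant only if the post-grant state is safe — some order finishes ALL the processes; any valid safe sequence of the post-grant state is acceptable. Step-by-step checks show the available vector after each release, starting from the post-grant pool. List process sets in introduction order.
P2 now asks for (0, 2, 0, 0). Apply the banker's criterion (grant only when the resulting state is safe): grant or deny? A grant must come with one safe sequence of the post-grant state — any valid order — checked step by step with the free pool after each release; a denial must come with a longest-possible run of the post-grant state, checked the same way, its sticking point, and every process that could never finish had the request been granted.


DENY — the pretend-granted state is unsafe.
Key observation: after P4, P8, P3 the pool peaks at (3, 4, 5, 7), and each blocked process is short somewhere: P6 on R3; P2 on R2.
Pretend the grant happened; the run P4, P8, P3 goes as far as possible. Step-by-step check:
  pool = (2, 1, 2, 2)
  run P4 (needs (1, 0, 1, 1), free (2, 1, 2, 2)); after release of (0, 1, 0, 2) the pool is (2, 2, 2, 4)
  run P8 (needs (2, 2, 1, 2), free (2, 2, 2, 4)); after release of (0, 2, 2, 1) the pool is (2, 4, 4, 5)
  run P3 (needs (1, 3, 2, 5), free (2, 4, 4, 5)); after release of (1, 0, 1, 2) the pool is (3, 4, 5, 7)
  P6 cannot run: need (1, 5, 4, 3) vs free (3, 4, 5, 7) (insufficient R3)
  P2 cannot run: need (4, 0, 1, 0) vs free (3, 4, 5, 7) (insufficient R2)
Processes that could never finish after the grant: P6 and P2.


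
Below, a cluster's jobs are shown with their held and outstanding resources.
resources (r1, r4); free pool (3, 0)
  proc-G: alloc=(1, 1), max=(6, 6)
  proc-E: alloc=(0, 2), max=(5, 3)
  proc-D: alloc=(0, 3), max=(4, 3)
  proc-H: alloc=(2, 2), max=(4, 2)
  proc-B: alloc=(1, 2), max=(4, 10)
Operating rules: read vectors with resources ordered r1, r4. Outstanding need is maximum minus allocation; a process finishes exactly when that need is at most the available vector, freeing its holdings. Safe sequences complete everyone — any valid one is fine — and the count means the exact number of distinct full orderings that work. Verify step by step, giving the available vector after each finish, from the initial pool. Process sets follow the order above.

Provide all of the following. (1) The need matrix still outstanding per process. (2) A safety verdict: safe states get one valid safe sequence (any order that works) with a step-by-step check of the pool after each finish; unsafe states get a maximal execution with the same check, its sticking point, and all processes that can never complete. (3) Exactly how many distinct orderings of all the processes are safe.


(1) Outstanding need per process (order r1, r4):
  proc-G: (5, 5)
  proc-E: (5, 1)
  proc-D: (4, 0)
  proc-H: (2, 0)
  proc-B: (3, 8)
(2) SAFE, for example via the order proc-H, proc-D, proc-G, proc-E, proc-B.
Key observation: reading the order forward, proc-G is the first process whose need (5, 5) meets the free pool (5, 5) exactly on a resource it requests.
Check, step by step:
  pool = (3, 0)
  proc-H needs (2, 0) <= (3, 0) -> finishes; pool += (2, 2) = (5, 2)
  proc-D needs (4, 0) <= (5, 2) -> finishes; pool += (0, 3) = (5, 5)
  proc-G needs (5, 5) <= (5, 5) -> finishes; pool += (1, 1) = (6, 6)
  proc-E needs (5, 1) <= (6, 6) -> finishes; pool += (0, 2) = (6, 8)
  proc-B needs (3, 8) <= (6, 8) -> finishes; pool += (1, 2) = (7, 10)
(3) Exactly 3 of the possible complete orderings are safe sequences.


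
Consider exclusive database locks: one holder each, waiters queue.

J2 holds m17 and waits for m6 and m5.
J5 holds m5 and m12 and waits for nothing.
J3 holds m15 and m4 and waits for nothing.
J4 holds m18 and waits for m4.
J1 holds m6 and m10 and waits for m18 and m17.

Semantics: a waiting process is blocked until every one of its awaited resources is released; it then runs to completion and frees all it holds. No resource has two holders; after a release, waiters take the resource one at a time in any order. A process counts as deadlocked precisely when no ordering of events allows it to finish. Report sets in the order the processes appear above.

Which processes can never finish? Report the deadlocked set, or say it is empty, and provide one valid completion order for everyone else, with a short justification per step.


Deadlocked: J2 and J1.
Key observation: the wait chain closes on itself along J2 -> J1 -> J2; no other process is dragged down with it.
A valid finishing order for the others: J3, J4, J5.
Check, step by step:
  run J3 (it waits on nothing); releases m15 and m4
  J4 waits on m4 — all released -> runs and releases m18
  run J5 (it waits on nothing); releases m5 and m12


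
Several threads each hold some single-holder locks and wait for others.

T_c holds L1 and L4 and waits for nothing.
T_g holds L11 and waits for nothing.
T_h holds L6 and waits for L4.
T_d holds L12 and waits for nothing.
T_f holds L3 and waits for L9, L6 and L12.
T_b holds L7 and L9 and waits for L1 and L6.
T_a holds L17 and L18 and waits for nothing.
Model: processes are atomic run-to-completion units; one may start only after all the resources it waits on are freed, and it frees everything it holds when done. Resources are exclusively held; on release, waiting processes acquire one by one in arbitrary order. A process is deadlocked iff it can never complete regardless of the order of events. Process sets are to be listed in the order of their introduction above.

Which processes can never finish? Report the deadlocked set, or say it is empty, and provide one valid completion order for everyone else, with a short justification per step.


The deadlocked set is empty.
Key observation: the wait graph is acyclic; completion cascades from the unblocked processes through everyone else.
A valid finishing order for the others: T_c, T_h, T_d, T_b, T_g, T_f, T_a.
Walking it through:
  run T_c (it waits on nothing); releases L1 and L4
  T_h waits on L4 — all released -> runs and releases L6
  run T_d (it waits on nothing); releases L12
  T_b waits on L1 and L6 — all released -> runs and releases L7 and L9
  run T_g (it waits on nothing); releases L11
  T_f waits on L9, L6 and L12 — all released -> runs and releases L3
  run T_a (it waits on nothing); releases L17 and L18


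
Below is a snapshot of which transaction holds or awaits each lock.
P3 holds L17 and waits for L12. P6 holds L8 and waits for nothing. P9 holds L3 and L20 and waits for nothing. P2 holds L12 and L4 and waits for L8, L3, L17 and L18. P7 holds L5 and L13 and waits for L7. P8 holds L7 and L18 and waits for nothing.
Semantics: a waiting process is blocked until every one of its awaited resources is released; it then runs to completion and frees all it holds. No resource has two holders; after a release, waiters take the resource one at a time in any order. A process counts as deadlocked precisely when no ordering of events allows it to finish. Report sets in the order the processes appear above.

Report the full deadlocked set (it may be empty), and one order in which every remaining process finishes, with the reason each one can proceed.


Deadlocked: P3 and P2.
Key observation: the waits loop around P3 -> P2 -> P3 with no way out; no other process is dragged down with it.
The rest can finish in the order P8, P7, P6, P9.
Walking it through:
  P8 waits on nothing -> runs at once and releases L7 and L18
  run P7 (all its waits — L7 — are resolved); releases L5 and L13
  P6 waits on nothing -> runs at once and releases L8
  P9 waits on nothing -> runs at once and releases L3 and L20


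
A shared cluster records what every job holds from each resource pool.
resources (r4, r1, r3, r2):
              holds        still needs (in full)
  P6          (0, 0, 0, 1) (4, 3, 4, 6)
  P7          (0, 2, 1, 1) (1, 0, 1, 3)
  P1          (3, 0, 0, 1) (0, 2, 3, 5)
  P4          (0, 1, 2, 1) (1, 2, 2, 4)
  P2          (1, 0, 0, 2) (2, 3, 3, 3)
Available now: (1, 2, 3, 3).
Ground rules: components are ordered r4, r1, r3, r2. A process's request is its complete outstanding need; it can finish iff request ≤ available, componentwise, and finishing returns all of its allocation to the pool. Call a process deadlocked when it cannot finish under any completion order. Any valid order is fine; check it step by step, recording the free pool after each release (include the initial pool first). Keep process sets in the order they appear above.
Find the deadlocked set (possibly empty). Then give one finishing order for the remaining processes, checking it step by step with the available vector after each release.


Nothing here is deadlocked.
Key observation: the pool covers P7 at once, and every later process fits after earlier releases.
The rest can finish in the order P7, P4, P1, P2, P6. Walking it through:
  pool = (1, 2, 3, 3)
  P7: need (1, 0, 1, 3) fits (1, 2, 3, 3); releases (0, 2, 1, 1), pool now (1, 4, 4, 4)
  P4: need (1, 2, 2, 4) fits (1, 4, 4, 4); releases (0, 1, 2, 1), pool now (1, 5, 6, 5)
  P1: need (0, 2, 3, 5) fits (1, 5, 6, 5); releases (3, 0, 0, 1), pool now (4, 5, 6, 6)
  P2: need (2, 3, 3, 3) fits (4, 5, 6, 6); releases (1, 0, 0, 2), pool now (5, 5, 6, 8)
  P6: need (4, 3, 4, 6) fits (5, 5, 6, 8); releases (0, 0, 0, 1), pool now (5, 5, 6, 9)


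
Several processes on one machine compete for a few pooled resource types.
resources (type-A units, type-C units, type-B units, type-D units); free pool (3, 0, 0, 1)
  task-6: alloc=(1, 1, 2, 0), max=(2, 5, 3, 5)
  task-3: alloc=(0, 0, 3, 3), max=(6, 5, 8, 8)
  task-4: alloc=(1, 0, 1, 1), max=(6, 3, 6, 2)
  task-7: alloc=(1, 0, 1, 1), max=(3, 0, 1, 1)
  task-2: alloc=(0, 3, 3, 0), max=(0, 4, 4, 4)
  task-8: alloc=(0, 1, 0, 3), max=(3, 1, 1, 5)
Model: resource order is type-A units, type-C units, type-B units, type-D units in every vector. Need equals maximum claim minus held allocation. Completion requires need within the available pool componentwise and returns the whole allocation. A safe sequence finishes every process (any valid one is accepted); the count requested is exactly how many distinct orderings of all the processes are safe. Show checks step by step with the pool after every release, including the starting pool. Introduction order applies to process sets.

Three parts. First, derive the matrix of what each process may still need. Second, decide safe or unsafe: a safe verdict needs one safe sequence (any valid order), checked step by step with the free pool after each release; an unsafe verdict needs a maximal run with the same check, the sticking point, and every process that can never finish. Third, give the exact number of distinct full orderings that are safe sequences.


(1) Need matrix, components ordered type-A units, type-C units, type-B units, type-D units:
  task-6: (1, 4, 1, 5)
  task-3: (6, 5, 5, 5)
  task-4: (5, 3, 5, 1)
  task-7: (2, 0, 0, 0)
  task-2: (0, 1, 1, 4)
  task-8: (3, 0, 1, 2)
(2) SAFE. One safe sequence: task-7, task-8, task-2, task-6, task-4, task-3.
Key observation: at task-8 the run first touches a limit — (3, 0, 1, 2) against (4, 0, 1, 2), exact on a resource it actually requests.
Step-by-step check:
  pool = (3, 0, 0, 1)
  run task-7 (needs (2, 0, 0, 0), free (3, 0, 0, 1)); after release of (1, 0, 1, 1) the pool is (4, 0, 1, 2)
  run task-8 (needs (3, 0, 1, 2), free (4, 0, 1, 2)); after release of (0, 1, 0, 3) the pool is (4, 1, 1, 5)
  run task-2 (needs (0, 1, 1, 4), free (4, 1, 1, 5)); after release of (0, 3, 3, 0) the pool is (4, 4, 4, 5)
  run task-6 (needs (1, 4, 1, 5), free (4, 4, 4, 5)); after release of (1, 1, 2, 0) the pool is (5, 5, 6, 5)
  run task-4 (needs (5, 3, 5, 1), free (5, 5, 6, 5)); after release of (1, 0, 1, 1) the pool is (6, 5, 7, 6)
  run task-3 (needs (6, 5, 5, 5), free (6, 5, 7, 6)); after release of (0, 0, 3, 3) the pool is (6, 5, 10, 9)
(3) Exactly 1 of the possible complete orderings is a safe sequence.


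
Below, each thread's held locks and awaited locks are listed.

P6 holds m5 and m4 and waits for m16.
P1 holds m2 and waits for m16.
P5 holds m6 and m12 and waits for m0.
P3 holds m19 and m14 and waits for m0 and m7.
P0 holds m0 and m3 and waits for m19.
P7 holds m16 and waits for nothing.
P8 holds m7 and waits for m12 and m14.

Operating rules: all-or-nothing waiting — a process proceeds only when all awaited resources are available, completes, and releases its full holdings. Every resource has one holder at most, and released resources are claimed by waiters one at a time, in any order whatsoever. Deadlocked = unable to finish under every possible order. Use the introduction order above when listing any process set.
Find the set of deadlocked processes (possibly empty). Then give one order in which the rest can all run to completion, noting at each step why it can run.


Deadlocked: P5, P3, P0 and P8.
Key observation: along P0 -> P3 -> P0, each member waits on what the next one holds — a deadlock; P5 and P8 are caught in further circular waits.
One completion order for the rest: P7, P6, P1.
Verifying each step:
  P7: no waits; runs immediately, freeing m16
  P6 waits on m16 — all released -> runs and releases m5 and m4
  P1 waits on m16 — all released -> runs and releases m2


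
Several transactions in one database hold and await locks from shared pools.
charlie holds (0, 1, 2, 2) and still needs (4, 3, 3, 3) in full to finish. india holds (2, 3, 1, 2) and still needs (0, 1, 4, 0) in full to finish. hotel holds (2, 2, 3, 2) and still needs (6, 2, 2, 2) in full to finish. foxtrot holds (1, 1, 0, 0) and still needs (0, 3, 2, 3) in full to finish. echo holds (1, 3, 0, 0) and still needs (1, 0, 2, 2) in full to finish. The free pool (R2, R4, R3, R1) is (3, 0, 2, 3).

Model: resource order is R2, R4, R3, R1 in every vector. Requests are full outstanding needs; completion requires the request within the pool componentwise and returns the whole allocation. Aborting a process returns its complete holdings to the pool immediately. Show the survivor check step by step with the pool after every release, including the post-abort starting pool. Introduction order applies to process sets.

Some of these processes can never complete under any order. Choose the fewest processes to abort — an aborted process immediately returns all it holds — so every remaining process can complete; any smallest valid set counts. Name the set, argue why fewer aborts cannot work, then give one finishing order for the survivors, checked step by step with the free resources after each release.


The answer: abort hotel.
Key observation: india could never have finished before the abort; with (2, 2, 3, 2) returned by hotel, it fits at step 3.
Why nothing smaller works: aborting no one leaves the state deadlocked as given.
The survivors complete as echo, foxtrot, india, charlie. Check, step by step (starting from the post-abort pool):
  pool = (5, 2, 5, 5)
  echo: need (1, 0, 2, 2) fits (5, 2, 5, 5); releases (1, 3, 0, 0), pool now (6, 5, 5, 5)
  foxtrot: need (0, 3, 2, 3) fits (6, 5, 5, 5); releases (1, 1, 0, 0), pool now (7, 6, 5, 5)
  india: need (0, 1, 4, 0) fits (7, 6, 5, 5); releases (2, 3, 1, 2), pool now (9, 9, 6, 7)
  charlie: need (4, 3, 3, 3) fits (9, 9, 6, 7); releases (0, 1, 2, 2), pool now (9, 10, 8, 9)


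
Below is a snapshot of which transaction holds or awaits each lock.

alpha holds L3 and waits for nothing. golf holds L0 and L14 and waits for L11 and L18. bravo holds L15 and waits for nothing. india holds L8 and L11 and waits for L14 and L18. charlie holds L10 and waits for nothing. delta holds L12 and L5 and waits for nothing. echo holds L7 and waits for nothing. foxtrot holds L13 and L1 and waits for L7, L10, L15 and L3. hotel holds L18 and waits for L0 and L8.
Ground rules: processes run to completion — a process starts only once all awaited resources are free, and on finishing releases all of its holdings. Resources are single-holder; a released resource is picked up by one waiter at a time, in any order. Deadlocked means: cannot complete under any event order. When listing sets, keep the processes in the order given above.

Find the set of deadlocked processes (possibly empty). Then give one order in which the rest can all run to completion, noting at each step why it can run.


The deadlocked set is golf, india and hotel.
Key observation: the waits loop around golf -> india -> golf with no way out; hotel is caught in further circular waits.
A valid finishing order for the others: alpha, echo, delta, charlie, bravo, foxtrot.
Verifying each step:
  alpha waits on nothing -> runs at once and releases L3
  echo waits on nothing -> runs at once and releases L7
  delta waits on nothing -> runs at once and releases L12 and L5
  charlie waits on nothing -> runs at once and releases L10
  bravo waits on nothing -> runs at once and releases L15
  foxtrot waits on L7, L10, L15 and L3 — all released -> runs and releases L13 and L1


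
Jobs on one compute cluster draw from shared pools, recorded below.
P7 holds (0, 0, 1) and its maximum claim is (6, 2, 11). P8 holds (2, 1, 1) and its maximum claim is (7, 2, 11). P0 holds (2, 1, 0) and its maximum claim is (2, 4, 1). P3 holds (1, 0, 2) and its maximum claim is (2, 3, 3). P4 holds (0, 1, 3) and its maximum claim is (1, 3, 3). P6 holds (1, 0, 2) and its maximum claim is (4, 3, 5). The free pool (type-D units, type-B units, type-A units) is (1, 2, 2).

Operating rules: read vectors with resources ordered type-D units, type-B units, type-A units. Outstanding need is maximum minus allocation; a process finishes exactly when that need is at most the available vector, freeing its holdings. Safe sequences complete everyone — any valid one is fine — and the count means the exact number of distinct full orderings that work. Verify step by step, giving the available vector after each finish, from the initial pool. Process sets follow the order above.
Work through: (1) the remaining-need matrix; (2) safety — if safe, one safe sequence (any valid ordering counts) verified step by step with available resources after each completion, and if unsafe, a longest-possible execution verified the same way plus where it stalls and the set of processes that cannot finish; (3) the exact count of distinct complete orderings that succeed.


(1) Outstanding need per process (order type-D units, type-B units, type-A units):
  P7: (6, 2, 10)
  P8: (5, 1, 10)
  P0: (0, 3, 1)
  P3: (1, 3, 1)
  P4: (1, 2, 0)
  P6: (3, 3, 3)
(2) The state is UNSAFE.
Key observation: even finishing P4, P0, P3, P6 leaves just (5, 4, 9) free — too little type-A units for any of the remaining processes.
A maximal execution: P4, P0, P3, P6 — then nothing else fits. Verifying each step:
  pool = (1, 2, 2)
  run P4 (needs (1, 2, 0), free (1, 2, 2)); after release of (0, 1, 3) the pool is (1, 3, 5)
  run P0 (needs (0, 3, 1), free (1, 3, 5)); after release of (2, 1, 0) the pool is (3, 4, 5)
  run P3 (needs (1, 3, 1), free (3, 4, 5)); after release of (1, 0, 2) the pool is (4, 4, 7)
  run P6 (needs (3, 3, 3), free (4, 4, 7)); after release of (1, 0, 2) the pool is (5, 4, 9)
  P7 still needs (6, 2, 10) but only (5, 4, 9) is free — short on type-D units and type-A units
  P8 still needs (5, 1, 10) but only (5, 4, 9) is free — short on type-A units
Permanently blocked: P7 and P8.
(3) Precisely 0 of the possible complete orderings are safe sequences.


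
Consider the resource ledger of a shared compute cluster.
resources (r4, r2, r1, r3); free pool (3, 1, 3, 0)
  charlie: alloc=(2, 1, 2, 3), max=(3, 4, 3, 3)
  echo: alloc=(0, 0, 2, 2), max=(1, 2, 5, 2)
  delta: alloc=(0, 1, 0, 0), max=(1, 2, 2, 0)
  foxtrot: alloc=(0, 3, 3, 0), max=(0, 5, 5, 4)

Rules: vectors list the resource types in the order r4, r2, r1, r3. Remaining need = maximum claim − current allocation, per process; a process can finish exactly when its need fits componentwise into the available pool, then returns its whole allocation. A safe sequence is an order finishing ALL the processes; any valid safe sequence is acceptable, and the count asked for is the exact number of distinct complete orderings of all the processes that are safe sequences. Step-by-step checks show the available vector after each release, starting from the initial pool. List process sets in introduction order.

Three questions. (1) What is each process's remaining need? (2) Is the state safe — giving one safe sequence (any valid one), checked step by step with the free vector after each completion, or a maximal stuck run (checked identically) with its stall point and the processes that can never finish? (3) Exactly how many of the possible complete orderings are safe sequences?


(1) Need matrix, components ordered r4, r2, r1, r3:
  charlie: (1, 3, 1, 0)
  echo: (1, 2, 3, 0)
  delta: (1, 1, 2, 0)
  foxtrot: (0, 2, 2, 4)
(2) The state is UNSAFE.
Key observation: after delta, echo the pool peaks at (3, 2, 5, 2), and each blocked process is short somewhere: charlie on r2; foxtrot on r3.
The run delta, echo cannot be extended any further. Verifying each step:
  pool = (3, 1, 3, 0)
  delta needs (1, 1, 2, 0) <= (3, 1, 3, 0) -> finishes; pool += (0, 1, 0, 0) = (3, 2, 3, 0)
  echo needs (1, 2, 3, 0) <= (3, 2, 3, 0) -> finishes; pool += (0, 0, 2, 2) = (3, 2, 5, 2)
  charlie cannot run: need (1, 3, 1, 0) vs free (3, 2, 5, 2) (insufficient r2)
  foxtrot cannot run: need (0, 2, 2, 4) vs free (3, 2, 5, 2) (insufficient r3)
Never able to finish: charlie and foxtrot.
(3) Precisely 0 of the possible complete orderings are safe sequences.


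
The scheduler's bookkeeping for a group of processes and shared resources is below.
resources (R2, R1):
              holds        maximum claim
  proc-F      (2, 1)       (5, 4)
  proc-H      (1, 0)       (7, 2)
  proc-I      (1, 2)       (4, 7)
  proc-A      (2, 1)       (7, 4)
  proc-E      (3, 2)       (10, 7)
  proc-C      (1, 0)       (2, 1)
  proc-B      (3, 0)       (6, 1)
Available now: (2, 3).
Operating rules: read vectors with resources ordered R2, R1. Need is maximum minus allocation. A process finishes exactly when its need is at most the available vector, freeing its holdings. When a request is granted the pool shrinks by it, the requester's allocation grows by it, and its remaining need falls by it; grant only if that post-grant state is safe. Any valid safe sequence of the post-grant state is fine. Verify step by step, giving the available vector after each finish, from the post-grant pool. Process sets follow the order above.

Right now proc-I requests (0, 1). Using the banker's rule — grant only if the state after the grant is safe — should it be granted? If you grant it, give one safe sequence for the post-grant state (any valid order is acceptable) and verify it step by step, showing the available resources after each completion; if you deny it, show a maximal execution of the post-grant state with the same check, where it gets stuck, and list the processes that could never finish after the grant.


DENY — the pretend-granted state is unsafe.
Key observation: the pool after proc-C, proc-B, proc-H is (7, 2); every surviving request exceeds it in R1, so progress ends there.
Pretend the grant happened; the run proc-C, proc-B, proc-H goes as far as possible. Walking it through:
  pool = (2, 2)
  proc-C: need (1, 1) fits (2, 2); releases (1, 0), pool now (3, 2)
  proc-B: need (3, 1) fits (3, 2); releases (3, 0), pool now (6, 2)
  proc-H: need (6, 2) fits (6, 2); releases (1, 0), pool now (7, 2)
  proc-F cannot run: need (3, 3) vs free (7, 2) (insufficient R1)
  proc-I cannot run: need (3, 4) vs free (7, 2) (insufficient R1)
  proc-A cannot run: need (5, 3) vs free (7, 2) (insufficient R1)
  proc-E cannot run: need (7, 5) vs free (7, 2) (insufficient R1)
Processes that could never finish after the grant: proc-F, proc-I, proc-A and proc-E.


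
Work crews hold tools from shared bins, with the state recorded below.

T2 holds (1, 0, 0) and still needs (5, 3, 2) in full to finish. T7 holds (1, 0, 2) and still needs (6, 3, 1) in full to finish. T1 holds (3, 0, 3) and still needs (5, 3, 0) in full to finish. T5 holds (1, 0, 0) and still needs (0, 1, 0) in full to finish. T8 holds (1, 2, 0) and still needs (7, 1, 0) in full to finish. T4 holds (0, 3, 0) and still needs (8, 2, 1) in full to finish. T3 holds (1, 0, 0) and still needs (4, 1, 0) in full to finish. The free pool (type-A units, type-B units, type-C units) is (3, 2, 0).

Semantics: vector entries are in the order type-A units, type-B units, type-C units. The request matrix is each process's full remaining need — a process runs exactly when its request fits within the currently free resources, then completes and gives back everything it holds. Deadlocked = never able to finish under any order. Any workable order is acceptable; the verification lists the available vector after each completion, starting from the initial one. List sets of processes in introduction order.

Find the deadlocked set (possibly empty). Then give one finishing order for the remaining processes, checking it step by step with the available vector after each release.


The deadlocked set is T2, T7, T1, T8 and T4.
Key observation: after T5, T3 the pool peaks at (5, 2, 0), and each blocked process is short somewhere: T2 on type-B units, type-C units; T7 on type-A units, type-B units, type-C units; T1 on type-B units; T8 on type-A units; T4 on type-A units, type-C units.
A valid finishing order for the others: T5, T3. Walking it through:
  pool = (3, 2, 0)
  T5 needs (0, 1, 0) <= (3, 2, 0) -> finishes; pool += (1, 0, 0) = (4, 2, 0)
  T3 needs (4, 1, 0) <= (4, 2, 0) -> finishes; pool += (1, 0, 0) = (5, 2, 0)
The blocked processes can never fit:
  T2 cannot run: need (5, 3, 2) vs free (5, 2, 0) (insufficient type-B units and type-C units)
  T7 cannot run: need (6, 3, 1) vs free (5, 2, 0) (insufficient type-A units, type-B units and type-C units)
  T1 cannot run: need (5, 3, 0) vs free (5, 2, 0) (insufficient type-B units)
  T8 cannot run: need (7, 1, 0) vs free (5, 2, 0) (insufficient type-A units)
  T4 cannot run: need (8, 2, 1) vs free (5, 2, 0) (insufficient type-A units and type-C units)


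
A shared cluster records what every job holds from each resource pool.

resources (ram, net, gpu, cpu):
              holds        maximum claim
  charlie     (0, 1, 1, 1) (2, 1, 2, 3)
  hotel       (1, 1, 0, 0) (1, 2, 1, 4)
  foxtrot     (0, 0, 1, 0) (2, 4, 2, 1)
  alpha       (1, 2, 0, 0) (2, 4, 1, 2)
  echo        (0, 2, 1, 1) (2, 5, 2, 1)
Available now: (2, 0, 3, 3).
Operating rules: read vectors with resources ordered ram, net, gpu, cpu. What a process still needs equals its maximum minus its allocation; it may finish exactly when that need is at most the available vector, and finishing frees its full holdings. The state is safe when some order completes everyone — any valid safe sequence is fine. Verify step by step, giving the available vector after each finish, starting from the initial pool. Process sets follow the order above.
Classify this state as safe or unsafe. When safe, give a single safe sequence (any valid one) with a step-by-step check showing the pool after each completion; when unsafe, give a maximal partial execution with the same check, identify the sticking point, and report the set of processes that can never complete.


SAFE — a valid safe sequence is charlie, hotel, alpha, foxtrot, echo.
Key observation: at charlie the run first touches a limit — (2, 0, 1, 2) against (2, 0, 3, 3), exact on a resource it actually requests.
Verifying each step:
  pool = (2, 0, 3, 3)
  charlie: need (2, 0, 1, 2) fits (2, 0, 3, 3); releases (0, 1, 1, 1), pool now (2, 1, 4, 4)
  hotel: need (0, 1, 1, 4) fits (2, 1, 4, 4); releases (1, 1, 0, 0), pool now (3, 2, 4, 4)
  alpha: need (1, 2, 1, 2) fits (3, 2, 4, 4); releases (1, 2, 0, 0), pool now (4, 4, 4, 4)
  foxtrot: need (2, 4, 1, 1) fits (4, 4, 4, 4); releases (0, 0, 1, 0), pool now (4, 4, 5, 4)
  echo: need (2, 3, 1, 0) fits (4, 4, 5, 4); releases (0, 2, 1, 1), pool now (4, 6, 6, 5)


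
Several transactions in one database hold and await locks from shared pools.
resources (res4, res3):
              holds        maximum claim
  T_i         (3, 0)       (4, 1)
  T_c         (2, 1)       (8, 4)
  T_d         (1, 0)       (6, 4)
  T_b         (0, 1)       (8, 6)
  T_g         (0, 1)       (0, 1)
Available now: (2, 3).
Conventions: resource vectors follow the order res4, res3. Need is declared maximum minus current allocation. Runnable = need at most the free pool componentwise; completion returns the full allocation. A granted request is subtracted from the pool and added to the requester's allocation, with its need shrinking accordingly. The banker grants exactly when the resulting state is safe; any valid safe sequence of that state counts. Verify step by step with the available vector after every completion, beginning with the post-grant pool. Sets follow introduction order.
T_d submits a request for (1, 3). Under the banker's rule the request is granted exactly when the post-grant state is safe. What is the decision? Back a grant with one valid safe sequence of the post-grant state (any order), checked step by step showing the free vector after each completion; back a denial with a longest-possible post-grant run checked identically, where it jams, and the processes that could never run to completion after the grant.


GRANT: granting preserves safety; a valid post-grant sequence is T_g, T_i, T_d, T_c, T_b.
Key observation: the grant leaves (1, 0) free — enough for T_g, whose release restarts the cascade.
Verifying the post-grant state step by step:
  pool = (1, 0)
  T_g needs (0, 0) <= (1, 0) -> finishes; pool += (0, 1) = (1, 1)
  T_i needs (1, 1) <= (1, 1) -> finishes; pool += (3, 0) = (4, 1)
  T_d needs (4, 1) <= (4, 1) -> finishes; pool += (2, 3) = (6, 4)
  T_c needs (6, 3) <= (6, 4) -> finishes; pool += (2, 1) = (8, 5)
  T_b needs (8, 5) <= (8, 5) -> finishes; pool += (0, 1) = (8, 6)


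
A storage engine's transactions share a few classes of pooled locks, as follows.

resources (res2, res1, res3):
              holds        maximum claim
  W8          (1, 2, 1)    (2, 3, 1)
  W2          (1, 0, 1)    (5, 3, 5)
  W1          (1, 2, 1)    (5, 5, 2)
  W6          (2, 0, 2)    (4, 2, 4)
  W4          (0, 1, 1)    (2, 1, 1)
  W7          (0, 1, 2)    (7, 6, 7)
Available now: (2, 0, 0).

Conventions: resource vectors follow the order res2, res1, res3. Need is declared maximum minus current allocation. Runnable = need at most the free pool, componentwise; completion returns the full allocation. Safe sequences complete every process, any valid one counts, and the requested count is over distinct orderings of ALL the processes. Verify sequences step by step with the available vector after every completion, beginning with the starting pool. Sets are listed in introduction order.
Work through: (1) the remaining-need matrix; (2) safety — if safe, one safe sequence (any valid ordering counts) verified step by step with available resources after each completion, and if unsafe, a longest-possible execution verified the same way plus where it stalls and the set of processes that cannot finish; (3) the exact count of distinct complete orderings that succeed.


(1) Need matrix, components ordered res2, res1, res3:
  W8: (1, 1, 0)
  W2: (4, 3, 4)
  W1: (4, 3, 1)
  W6: (2, 2, 2)
  W4: (2, 0, 0)
  W7: (7, 5, 5)
(2) SAFE, for example via the order W4, W8, W6, W1, W2, W7.
Key observation: W4 marks the first exact bind of the order: its need (2, 0, 0) fits the free (2, 0, 0) with zero slack on a requested resource.
Verifying each step:
  pool = (2, 0, 0)
  run W4 (needs (2, 0, 0), free (2, 0, 0)); after release of (0, 1, 1) the pool is (2, 1, 1)
  run W8 (needs (1, 1, 0), free (2, 1, 1)); after release of (1, 2, 1) the pool is (3, 3, 2)
  run W6 (needs (2, 2, 2), free (3, 3, 2)); after release of (2, 0, 2) the pool is (5, 3, 4)
  run W1 (needs (4, 3, 1), free (5, 3, 4)); after release of (1, 2, 1) the pool is (6, 5, 5)
  run W2 (needs (4, 3, 4), free (6, 5, 5)); after release of (1, 0, 1) the pool is (7, 5, 6)
  run W7 (needs (7, 5, 5), free (7, 5, 6)); after release of (0, 1, 2) the pool is (7, 6, 8)
(3) The exact count: 2 of the possible complete orderings are safe sequences.


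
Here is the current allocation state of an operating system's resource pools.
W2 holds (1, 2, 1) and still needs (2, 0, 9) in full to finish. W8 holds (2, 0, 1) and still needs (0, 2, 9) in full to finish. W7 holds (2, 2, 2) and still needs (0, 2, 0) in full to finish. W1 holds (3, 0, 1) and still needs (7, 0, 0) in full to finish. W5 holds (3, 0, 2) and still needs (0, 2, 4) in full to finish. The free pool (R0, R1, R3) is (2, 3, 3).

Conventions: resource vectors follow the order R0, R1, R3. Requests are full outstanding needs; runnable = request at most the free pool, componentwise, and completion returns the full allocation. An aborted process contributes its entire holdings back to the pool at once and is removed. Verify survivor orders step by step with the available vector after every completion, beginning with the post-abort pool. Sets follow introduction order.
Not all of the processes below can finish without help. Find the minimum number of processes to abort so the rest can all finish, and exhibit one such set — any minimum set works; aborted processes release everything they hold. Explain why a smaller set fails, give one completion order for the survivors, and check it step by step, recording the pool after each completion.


Abort W8.
Key observation: aborting W8 returns (2, 0, 1), and W2 — hopeless before — runs at step 4 with the returned capacity in the pool.
No smaller set exists: with zero aborts the deadlock remains.
Survivors finish in the order: W7, W5, W1, W2. Walking it through (pool after the aborts first):
  pool = (4, 3, 4)
  run W7 (needs (0, 2, 0), free (4, 3, 4)); after release of (2, 2, 2) the pool is (6, 5, 6)
  run W5 (needs (0, 2, 4), free (6, 5, 6)); after release of (3, 0, 2) the pool is (9, 5, 8)
  run W1 (needs (7, 0, 0), free (9, 5, 8)); after release of (3, 0, 1) the pool is (12, 5, 9)
  run W2 (needs (2, 0, 9), free (12, 5, 9)); after release of (1, 2, 1) the pool is (13, 7, 10)


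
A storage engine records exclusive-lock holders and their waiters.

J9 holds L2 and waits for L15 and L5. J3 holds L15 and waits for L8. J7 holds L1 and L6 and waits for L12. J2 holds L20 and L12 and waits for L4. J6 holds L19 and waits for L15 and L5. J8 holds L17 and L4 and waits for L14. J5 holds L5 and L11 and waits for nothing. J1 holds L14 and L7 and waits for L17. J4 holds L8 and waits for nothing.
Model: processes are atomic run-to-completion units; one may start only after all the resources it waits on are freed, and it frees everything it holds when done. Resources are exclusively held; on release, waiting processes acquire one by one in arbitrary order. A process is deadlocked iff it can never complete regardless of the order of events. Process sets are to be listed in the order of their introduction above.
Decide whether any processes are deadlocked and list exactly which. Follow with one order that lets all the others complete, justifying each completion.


Deadlocked set: J7, J2, J8 and J1.
Key observation: the knot is the closed ring of waits J8 -> J1 -> J8; J7 and J2 wait into the deadlock from upstream.
The rest can finish in the order J4, J5, J3, J9, J6.
Check, step by step:
  run J4 (it waits on nothing); releases L8
  run J5 (it waits on nothing); releases L5 and L11
  J3 waits on L8 — all released -> runs and releases L15
  J9 waits on L15 and L5 — all released -> runs and releases L2
  J6 waits on L15 and L5 — all released -> runs and releases L19


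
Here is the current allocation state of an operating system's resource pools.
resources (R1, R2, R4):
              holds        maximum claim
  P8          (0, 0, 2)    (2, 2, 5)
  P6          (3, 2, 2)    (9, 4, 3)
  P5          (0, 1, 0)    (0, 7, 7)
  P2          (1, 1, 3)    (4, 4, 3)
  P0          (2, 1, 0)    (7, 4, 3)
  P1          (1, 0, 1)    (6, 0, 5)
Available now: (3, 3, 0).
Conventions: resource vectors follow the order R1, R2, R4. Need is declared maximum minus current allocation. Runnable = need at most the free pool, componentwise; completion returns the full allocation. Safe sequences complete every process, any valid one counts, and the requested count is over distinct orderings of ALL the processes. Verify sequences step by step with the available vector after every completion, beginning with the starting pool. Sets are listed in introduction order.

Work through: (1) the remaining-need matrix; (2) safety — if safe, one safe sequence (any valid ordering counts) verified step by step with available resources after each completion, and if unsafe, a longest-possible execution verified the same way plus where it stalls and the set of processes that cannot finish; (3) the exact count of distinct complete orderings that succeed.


(1) Outstanding need per process (order R1, R2, R4):
  P8: (2, 2, 3)
  P6: (6, 2, 1)
  P5: (0, 6, 7)
  P2: (3, 3, 0)
  P0: (5, 3, 3)
  P1: (5, 0, 4)
(2) The state is UNSAFE.
Key observation: after P2, P8 the pool peaks at (4, 4, 5), and each blocked process is short somewhere: P6 on R1; P5 on R2, R4; P0 on R1; P1 on R1.
A maximal execution: P2, P8 — then nothing else fits. Walking it through:
  pool = (3, 3, 0)
  P2 needs (3, 3, 0) <= (3, 3, 0) -> finishes; pool += (1, 1, 3) = (4, 4, 3)
  P8 needs (2, 2, 3) <= (4, 4, 3) -> finishes; pool += (0, 0, 2) = (4, 4, 5)
  P6 still needs (6, 2, 1) but only (4, 4, 5) is free — short on R1
  P5 still needs (0, 6, 7) but only (4, 4, 5) is free — short on R2 and R4
  P0 still needs (5, 3, 3) but only (4, 4, 5) is free — short on R1
  P1 still needs (5, 0, 4) but only (4, 4, 5) is free — short on R1
Permanently blocked: P6, P5, P0 and P1.
(3) The exact count: 0 of the possible complete orderings are safe sequences.


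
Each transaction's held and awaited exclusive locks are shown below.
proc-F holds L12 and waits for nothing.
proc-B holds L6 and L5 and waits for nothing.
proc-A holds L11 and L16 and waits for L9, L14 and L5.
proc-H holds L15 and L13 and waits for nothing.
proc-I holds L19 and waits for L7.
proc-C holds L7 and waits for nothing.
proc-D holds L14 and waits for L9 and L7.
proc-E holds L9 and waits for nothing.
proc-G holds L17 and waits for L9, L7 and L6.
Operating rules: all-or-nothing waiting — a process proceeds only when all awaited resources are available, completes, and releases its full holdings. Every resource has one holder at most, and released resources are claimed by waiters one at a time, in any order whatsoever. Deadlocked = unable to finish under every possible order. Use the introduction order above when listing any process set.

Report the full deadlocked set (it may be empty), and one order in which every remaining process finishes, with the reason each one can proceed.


The deadlocked set is empty.
Key observation: every chain of waits terminates; starting from the processes that wait on nothing, all the rest unlock in turn.
The rest can finish in the order proc-H, proc-E, proc-C, proc-F, proc-B, proc-G, proc-D, proc-A, proc-I.
Step-by-step check:
  run proc-H (it waits on nothing); releases L15 and L13
  run proc-E (it waits on nothing); releases L9
  run proc-C (it waits on nothing); releases L7
  run proc-F (it waits on nothing); releases L12
  run proc-B (it waits on nothing); releases L6 and L5
  proc-G: everything it awaited (L9, L7 and L6) is free; runs, freeing L17
  proc-D: everything it awaited (L9 and L7) is free; runs, freeing L14
  proc-A: everything it awaited (L9, L14 and L5) is free; runs, freeing L11 and L16
  proc-I: everything it awaited (L7) is free; runs, freeing L19
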